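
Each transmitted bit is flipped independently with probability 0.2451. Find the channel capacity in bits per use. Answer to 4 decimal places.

Binary symmetric channel: C = 1 − h₂(ε) where h₂ is the binary entropy function.
h₂(0.2451) = −0.2451·log₂0.2451 − 0.7549·log₂0.7549 = 0.8034.
C = 1 − 0.8034 = 0.1966 bits per channel use.

0.1966 bits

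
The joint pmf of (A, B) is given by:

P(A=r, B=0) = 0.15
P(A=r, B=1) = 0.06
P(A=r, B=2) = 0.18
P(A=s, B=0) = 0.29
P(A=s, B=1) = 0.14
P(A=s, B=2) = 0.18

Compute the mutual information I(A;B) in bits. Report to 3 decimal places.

0.021 bits

Marginals: p(A) = (0.3900, 0.6100), p(B) = (0.4400, 0.2000, 0.3600).
I(A;B) = Σ p(x,y)·log₂[p(x,y)/(p(x)p(y))].
  (r,0): 0.15·log₂(0.8741) = -0.0291
  (r,1): 0.06·log₂(0.7692) = -0.0227
  (r,2): 0.18·log₂(1.2821) = 0.0645
  (s,0): 0.29·log₂(1.0805) = 0.0324
  (s,1): 0.14·log₂(1.1475) = 0.0278
  (s,2): 0.18·log₂(0.8197) = -0.0516
Sum = 0.021 bits.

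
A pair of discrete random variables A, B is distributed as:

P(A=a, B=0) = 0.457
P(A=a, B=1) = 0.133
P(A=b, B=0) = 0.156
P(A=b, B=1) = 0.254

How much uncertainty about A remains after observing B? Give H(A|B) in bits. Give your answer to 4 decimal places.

Marginals: p(A) = (0.5900, 0.4100), p(B) = (0.6130, 0.3870).
H(A|B) = Σ p(B) · H(A|B=·).
  B=0: p=0.6130, H(A|B=0) = 0.8183
  B=1: p=0.3870, H(A|B=1) = 0.9283
Weighted sum = 0.8609 bits.

0.8609 bits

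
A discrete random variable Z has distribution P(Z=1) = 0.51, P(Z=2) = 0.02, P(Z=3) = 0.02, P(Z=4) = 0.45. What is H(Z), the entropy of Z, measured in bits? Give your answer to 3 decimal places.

H(Z) = −Σ p·log₂ p.
  −(0.51)·log₂(0.51) = 0.4954
  −(0.02)·log₂(0.02) = 0.1129
  −(0.02)·log₂(0.02) = 0.1129
  −(0.45)·log₂(0.45) = 0.5184
Sum: 0.4954 + 0.1129 + 0.1129 + 0.5184 = 1.240 bits.

1.240 bits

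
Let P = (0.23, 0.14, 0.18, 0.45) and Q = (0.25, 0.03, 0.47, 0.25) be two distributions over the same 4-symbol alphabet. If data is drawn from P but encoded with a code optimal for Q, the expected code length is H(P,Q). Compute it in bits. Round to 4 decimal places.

H(P,Q) = −Σ p·log₂ q.
  −0.23·log₂(0.25) = 0.46000
  −0.14·log₂(0.03) = 0.70825
  −0.18·log₂(0.47) = 0.19607
  −0.45·log₂(0.25) = 0.90000
H(P,Q) = 2.2643 bits.

2.2643 bits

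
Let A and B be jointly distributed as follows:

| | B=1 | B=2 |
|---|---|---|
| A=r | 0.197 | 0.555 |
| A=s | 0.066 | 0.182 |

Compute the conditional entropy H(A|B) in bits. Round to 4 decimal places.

0.8081 bits

Marginals: p(A) = (0.7520, 0.2480), p(B) = (0.2630, 0.7370).
H(A|B) = Σ p(B) · H(A|B=·).
  B=1: p=0.2630, H(A|B=1) = 0.8128
  B=2: p=0.7370, H(A|B=2) = 0.8064
Weighted sum = 0.8081 bits.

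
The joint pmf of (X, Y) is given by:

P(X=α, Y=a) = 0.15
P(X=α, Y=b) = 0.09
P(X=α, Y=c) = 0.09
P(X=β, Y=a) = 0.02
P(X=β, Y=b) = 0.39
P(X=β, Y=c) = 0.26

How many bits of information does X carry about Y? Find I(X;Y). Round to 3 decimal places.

0.204 bits

Marginals: p(X) = (0.3300, 0.6700), p(Y) = (0.1700, 0.4800, 0.3500).
I(X;Y) = H(X) + H(Y) − H(X,Y).
H(X) = 0.9149, H(Y) = 1.4730, H(X,Y) = 2.1838.
I(X;Y) = 0.9149 + 1.4730 − 2.1838 = 0.204 bits.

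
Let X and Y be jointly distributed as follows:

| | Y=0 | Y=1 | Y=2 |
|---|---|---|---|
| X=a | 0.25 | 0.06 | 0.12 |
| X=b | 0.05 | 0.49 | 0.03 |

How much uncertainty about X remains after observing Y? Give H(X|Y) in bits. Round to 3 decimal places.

0.577 bits

Marginals: p(X) = (0.4300, 0.5700), p(Y) = (0.3000, 0.5500, 0.1500).
H(X|Y) = Σ p(Y) · H(X|Y=·).
  Y=0: p=0.3000, H(X|Y=0) = 0.6500
  Y=1: p=0.5500, H(X|Y=1) = 0.4972
  Y=2: p=0.1500, H(X|Y=2) = 0.7219
Weighted sum = 0.577 bits.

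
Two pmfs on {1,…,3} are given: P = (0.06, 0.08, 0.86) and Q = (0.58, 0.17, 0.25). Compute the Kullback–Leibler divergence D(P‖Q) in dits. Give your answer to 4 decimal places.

D(P‖Q) = Σ p·log₁₀(p/q).
  0.06·log₁₀(0.06/0.58) = -0.05912
  0.08·log₁₀(0.08/0.17) = -0.02619
  0.86·log₁₀(0.86/0.25) = 0.46144
D(P‖Q) = 0.3761 dits.

0.3761 dits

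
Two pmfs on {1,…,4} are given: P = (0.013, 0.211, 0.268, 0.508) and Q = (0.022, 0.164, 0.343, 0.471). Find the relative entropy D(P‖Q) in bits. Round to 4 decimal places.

D(P‖Q) = Σ p·log₂(p/q).
  0.013·log₂(0.013/0.022) = -0.00987
  0.211·log₂(0.211/0.164) = 0.07671
  0.268·log₂(0.268/0.343) = -0.09540
  0.508·log₂(0.508/0.471) = 0.05542
D(P‖Q) = 0.0269 bits.

0.0269 bits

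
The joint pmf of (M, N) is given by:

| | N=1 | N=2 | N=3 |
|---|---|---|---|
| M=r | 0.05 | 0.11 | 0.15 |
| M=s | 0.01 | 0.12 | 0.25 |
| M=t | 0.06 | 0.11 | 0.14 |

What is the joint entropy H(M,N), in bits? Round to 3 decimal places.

H(M,N) = −Σ p(x,y)·log₂ p(x,y) over all 9 cells.
  cell (r,1): −0.05·log₂0.05 = 0.2161
  cell (r,2): −0.11·log₂0.11 = 0.3503
  cell (r,3): −0.15·log₂0.15 = 0.4105
  cell (s,1): −0.01·log₂0.01 = 0.0664
  cell (s,2): −0.12·log₂0.12 = 0.3671
  cell (s,3): −0.25·log₂0.25 = 0.5000
  cell (t,1): −0.06·log₂0.06 = 0.2435
  cell (t,2): −0.11·log₂0.11 = 0.3503
  cell (t,3): −0.14·log₂0.14 = 0.3971
Sum = 2.901 bits.

2.901 bits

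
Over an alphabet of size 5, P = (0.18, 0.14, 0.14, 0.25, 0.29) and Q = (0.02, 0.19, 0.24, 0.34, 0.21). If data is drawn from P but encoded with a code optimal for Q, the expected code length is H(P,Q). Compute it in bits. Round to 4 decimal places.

H(P,Q) = −Σ p·log₂ q.
  −0.18·log₂(0.02) = 1.01589
  −0.14·log₂(0.19) = 0.33543
  −0.14·log₂(0.24) = 0.28825
  −0.25·log₂(0.34) = 0.38910
  −0.29·log₂(0.21) = 0.65295
H(P,Q) = 2.6816 bits.

2.6816 bits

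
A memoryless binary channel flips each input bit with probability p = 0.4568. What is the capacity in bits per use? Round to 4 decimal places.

Binary symmetric channel: C = 1 − h₂(ε) where h₂ is the binary entropy function.
h₂(0.4568) = −0.4568·log₂0.4568 − 0.5432·log₂0.5432 = 0.9946.
C = 1 − 0.9946 = 0.0054 bits per channel use.

0.0054 bits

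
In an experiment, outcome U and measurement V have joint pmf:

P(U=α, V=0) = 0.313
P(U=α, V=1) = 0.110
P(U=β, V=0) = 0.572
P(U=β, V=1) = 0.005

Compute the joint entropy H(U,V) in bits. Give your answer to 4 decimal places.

H(U,V) = −Σ p(x,y)·log₂ p(x,y) over all 4 cells.
  cell (α,0): −0.313·log₂0.313 = 0.52451
  cell (α,1): −0.110·log₂0.110 = 0.35029
  cell (β,0): −0.572·log₂0.572 = 0.46098
  cell (β,1): −0.005·log₂0.005 = 0.03822
Sum = 1.3740 bits.

1.3740 bits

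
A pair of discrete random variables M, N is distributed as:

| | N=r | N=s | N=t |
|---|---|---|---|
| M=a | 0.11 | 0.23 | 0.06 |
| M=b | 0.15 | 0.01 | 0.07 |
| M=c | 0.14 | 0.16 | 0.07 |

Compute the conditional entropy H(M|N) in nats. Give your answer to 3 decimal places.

Chain rule: H(M|N) = H(M,N) − H(N).
Marginals: p(M) = (0.4000, 0.2300, 0.3700), p(N) = (0.4000, 0.4000, 0.2000).
H(M,N) = 2.0210 nats; H(N) = 1.0549 nats.
H(M|N) = 2.0210 − 1.0549 = 0.966 nats.

0.966 nats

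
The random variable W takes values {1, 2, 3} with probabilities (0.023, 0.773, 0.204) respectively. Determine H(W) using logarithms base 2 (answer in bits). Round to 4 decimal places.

0.8802 bits

H(W) = −Σ p·log₂ p.
  −(0.023)·log₂(0.023) = 0.12517
  −(0.773)·log₂(0.773) = 0.28714
  −(0.204)·log₂(0.204) = 0.46785
Sum: 0.12517 + 0.28714 + 0.46785 = 0.8802 bits.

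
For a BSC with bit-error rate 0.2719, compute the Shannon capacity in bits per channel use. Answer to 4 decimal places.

0.1558 bits

Binary symmetric channel: C = 1 − h₂(ε) where h₂ is the binary entropy function.
h₂(0.2719) = −0.2719·log₂0.2719 − 0.7281·log₂0.7281 = 0.8442.
C = 1 − 0.8442 = 0.1558 bits per channel use.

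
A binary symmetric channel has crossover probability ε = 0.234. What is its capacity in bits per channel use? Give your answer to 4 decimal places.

Binary symmetric channel: C = 1 − h₂(ε) where h₂ is the binary entropy function.
h₂(0.234) = −0.234·log₂0.234 − 0.766·log₂0.766 = 0.7849.
C = 1 − 0.7849 = 0.2151 bits per channel use.

0.2151 bits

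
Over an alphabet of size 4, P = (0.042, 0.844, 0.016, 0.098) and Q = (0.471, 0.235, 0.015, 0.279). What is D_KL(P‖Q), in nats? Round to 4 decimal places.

0.8761 nats

D(P‖Q) = Σ p·ln(p/q).
  0.042·ln(0.042/0.471) = -0.10152
  0.844·ln(0.844/0.235) = 1.07911
  0.016·ln(0.016/0.015) = 0.00103
  0.098·ln(0.098/0.279) = -0.10253
D(P‖Q) = 0.8761 nats.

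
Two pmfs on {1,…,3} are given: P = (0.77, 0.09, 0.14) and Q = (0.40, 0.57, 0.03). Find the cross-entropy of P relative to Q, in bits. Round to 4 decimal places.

H(P,Q) = −Σ p·log₂ q.
  −0.77·log₂(0.40) = 1.01788
  −0.09·log₂(0.57) = 0.07299
  −0.14·log₂(0.03) = 0.70825
H(P,Q) = 1.7991 bits.

1.7991 bits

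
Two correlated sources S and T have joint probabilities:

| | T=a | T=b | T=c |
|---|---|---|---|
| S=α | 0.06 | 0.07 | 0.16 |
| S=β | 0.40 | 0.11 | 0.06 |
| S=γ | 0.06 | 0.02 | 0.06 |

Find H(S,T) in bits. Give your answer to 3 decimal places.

H(S,T) = −Σ p(x,y)·log₂ p(x,y) over all 9 cells.
  cell (α,a): −0.06·log₂0.06 = 0.2435
  cell (α,b): −0.07·log₂0.07 = 0.2686
  cell (α,c): −0.16·log₂0.16 = 0.4230
  cell (β,a): −0.40·log₂0.40 = 0.5288
  cell (β,b): −0.11·log₂0.11 = 0.3503
  cell (β,c): −0.06·log₂0.06 = 0.2435
  cell (γ,a): −0.06·log₂0.06 = 0.2435
  cell (γ,b): −0.02·log₂0.02 = 0.1129
  cell (γ,c): −0.06·log₂0.06 = 0.2435
Sum = 2.658 bits.

2.658 bits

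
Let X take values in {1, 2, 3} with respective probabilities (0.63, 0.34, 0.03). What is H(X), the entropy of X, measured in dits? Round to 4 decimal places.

H(X) = −Σ p·log₁₀ p.
  −(0.63)·log₁₀(0.63) = 0.12642
  −(0.34)·log₁₀(0.34) = 0.15930
  −(0.03)·log₁₀(0.03) = 0.04569
Sum: 0.12642 + 0.15930 + 0.04569 = 0.3314 dits.

0.3314 dits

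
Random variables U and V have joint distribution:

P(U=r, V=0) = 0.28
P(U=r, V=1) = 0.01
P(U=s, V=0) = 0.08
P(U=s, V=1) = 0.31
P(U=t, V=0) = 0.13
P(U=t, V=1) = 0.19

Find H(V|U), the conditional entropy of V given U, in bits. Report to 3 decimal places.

Marginals: p(U) = (0.2900, 0.3900, 0.3200), p(V) = (0.4900, 0.5100).
H(V|U) = Σ p(U) · H(V|U=·).
  U=r: p=0.2900, H(V|U=r) = 0.2164
  U=s: p=0.3900, H(V|U=s) = 0.7321
  U=t: p=0.3200, H(V|U=t) = 0.9745
Weighted sum = 0.660 bits.

0.660 bits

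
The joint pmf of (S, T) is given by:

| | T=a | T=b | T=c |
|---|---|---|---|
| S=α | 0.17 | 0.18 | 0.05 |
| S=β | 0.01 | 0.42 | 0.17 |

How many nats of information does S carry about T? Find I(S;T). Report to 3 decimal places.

Marginals: p(S) = (0.4000, 0.6000), p(T) = (0.1800, 0.6000, 0.2200).
I(S;T) = H(S) + H(T) − H(S,T).
H(S) = 0.6730, H(T) = 0.9483, H(S,T) = 1.4713.
I(S;T) = 0.6730 + 0.9483 − 1.4713 = 0.150 nats.

0.150 nats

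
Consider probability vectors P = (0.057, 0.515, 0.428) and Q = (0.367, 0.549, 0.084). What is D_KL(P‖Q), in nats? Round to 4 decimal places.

0.5578 nats

D(P‖Q) = Σ p·ln(p/q).
  0.057·ln(0.057/0.367) = -0.10615
  0.515·ln(0.515/0.549) = -0.03292
  0.428·ln(0.428/0.084) = 0.69692
D(P‖Q) = 0.5578 nats.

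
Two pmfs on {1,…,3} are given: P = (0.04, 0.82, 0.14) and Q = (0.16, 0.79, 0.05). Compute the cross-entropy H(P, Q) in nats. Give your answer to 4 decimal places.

0.6860 nats

H(P,Q) = −Σ p·ln q.
  −0.04·ln(0.16) = 0.07330
  −0.82·ln(0.79) = 0.19329
  −0.14·ln(0.05) = 0.41940
H(P,Q) = 0.6860 nats.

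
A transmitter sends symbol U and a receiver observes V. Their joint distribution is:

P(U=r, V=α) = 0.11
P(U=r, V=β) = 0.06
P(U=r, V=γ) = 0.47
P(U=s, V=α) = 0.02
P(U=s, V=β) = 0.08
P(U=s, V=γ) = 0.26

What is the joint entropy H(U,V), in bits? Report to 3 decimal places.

2.015 bits

H(U,V) = −Σ p(x,y)·log₂ p(x,y) over all 6 cells.
  cell (r,α): −0.11·log₂0.11 = 0.3503
  cell (r,β): −0.06·log₂0.06 = 0.2435
  cell (r,γ): −0.47·log₂0.47 = 0.5120
  cell (s,α): −0.02·log₂0.02 = 0.1129
  cell (s,β): −0.08·log₂0.08 = 0.2915
  cell (s,γ): −0.26·log₂0.26 = 0.5053
Sum = 2.015 bits.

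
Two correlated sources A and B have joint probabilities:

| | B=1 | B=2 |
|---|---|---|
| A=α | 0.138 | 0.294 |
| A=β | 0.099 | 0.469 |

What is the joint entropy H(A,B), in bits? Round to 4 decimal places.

H(A,B) = −Σ p(x,y)·log₂ p(x,y) over all 4 cells.
  cell (α,1): −0.138·log₂0.138 = 0.39430
  cell (α,2): −0.294·log₂0.294 = 0.51924
  cell (β,1): −0.099·log₂0.099 = 0.33031
  cell (β,2): −0.469·log₂0.469 = 0.51231
Sum = 1.7562 bits.

1.7562 bits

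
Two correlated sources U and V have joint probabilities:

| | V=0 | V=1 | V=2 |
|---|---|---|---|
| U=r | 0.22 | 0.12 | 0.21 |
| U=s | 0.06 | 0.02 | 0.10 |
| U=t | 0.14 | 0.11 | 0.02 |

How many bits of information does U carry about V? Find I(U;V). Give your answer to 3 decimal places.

0.114 bits

Marginals: p(U) = (0.5500, 0.1800, 0.2700), p(V) = (0.4200, 0.2500, 0.3300).
I(U;V) = H(U) + H(V) − H(U,V).
H(U) = 1.4297, H(V) = 1.5535, H(U,V) = 2.8693.
I(U;V) = 1.4297 + 1.5535 − 2.8693 = 0.114 bits.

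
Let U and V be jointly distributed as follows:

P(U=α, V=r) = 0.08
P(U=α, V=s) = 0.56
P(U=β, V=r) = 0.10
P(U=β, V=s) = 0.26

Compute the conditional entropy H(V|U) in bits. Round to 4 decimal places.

0.6547 bits

Chain rule: H(V|U) = H(U,V) − H(U).
Marginals: p(U) = (0.6400, 0.3600), p(V) = (0.1800, 0.8200).
H(U,V) = 1.5974 bits; H(U) = 0.9427 bits.
H(V|U) = 1.5974 − 0.9427 = 0.6547 bits.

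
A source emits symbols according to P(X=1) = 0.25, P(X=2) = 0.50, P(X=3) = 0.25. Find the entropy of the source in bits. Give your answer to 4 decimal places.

1.5000 bits

H(X) = −Σ p·log₂ p.
  −(0.25)·log₂(0.25) = 0.50000
  −(0.50)·log₂(0.50) = 0.50000
  −(0.25)·log₂(0.25) = 0.50000
Sum: 0.50000 + 0.50000 + 0.50000 = 1.5000 bits.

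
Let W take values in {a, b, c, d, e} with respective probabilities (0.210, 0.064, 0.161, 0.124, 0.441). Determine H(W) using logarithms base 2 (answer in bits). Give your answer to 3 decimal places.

2.045 bits

H(W) = −Σ p·log₂ p.
  −(0.210)·log₂(0.210) = 0.4728
  −(0.064)·log₂(0.064) = 0.2538
  −(0.161)·log₂(0.161) = 0.4242
  −(0.124)·log₂(0.124) = 0.3734
  −(0.441)·log₂(0.441) = 0.5209
Sum: 0.4728 + 0.2538 + 0.4242 + 0.3734 + 0.5209 = 2.045 bits.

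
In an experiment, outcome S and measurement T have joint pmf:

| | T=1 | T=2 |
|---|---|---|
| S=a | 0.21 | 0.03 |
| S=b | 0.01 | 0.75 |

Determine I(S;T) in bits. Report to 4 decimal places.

0.5529 bits

Marginals: p(S) = (0.2400, 0.7600), p(T) = (0.2200, 0.7800).
I(S;T) = Σ p(x,y)·log₂[p(x,y)/(p(x)p(y))].
  (a,1): 0.21·log₂(3.9773) = 0.41827
  (a,2): 0.03·log₂(0.1603) = -0.07925
  (b,1): 0.01·log₂(0.0598) = -0.04064
  (b,2): 0.75·log₂(1.2652) = 0.25451
Sum = 0.5529 bits.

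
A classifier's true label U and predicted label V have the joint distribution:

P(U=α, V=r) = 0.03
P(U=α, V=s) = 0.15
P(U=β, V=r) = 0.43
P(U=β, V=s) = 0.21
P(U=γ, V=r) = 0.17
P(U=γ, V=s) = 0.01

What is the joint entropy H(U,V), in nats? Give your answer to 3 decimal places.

1.428 nats

H(U,V) = −Σ p(x,y)·ln p(x,y) over all 6 cells.
  cell (α,r): −0.03·ln0.03 = 0.1052
  cell (α,s): −0.15·ln0.15 = 0.2846
  cell (β,r): −0.43·ln0.43 = 0.3629
  cell (β,s): −0.21·ln0.21 = 0.3277
  cell (γ,r): −0.17·ln0.17 = 0.3012
  cell (γ,s): −0.01·ln0.01 = 0.0461
Sum = 1.428 nats.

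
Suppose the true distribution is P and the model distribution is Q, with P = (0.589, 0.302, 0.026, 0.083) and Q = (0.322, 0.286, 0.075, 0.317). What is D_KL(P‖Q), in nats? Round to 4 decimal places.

0.2334 nats

D(P‖Q) = Σ p·ln(p/q).
  0.589·ln(0.589/0.322) = 0.35568
  0.302·ln(0.302/0.286) = 0.01644
  0.026·ln(0.026/0.075) = -0.02754
  0.083·ln(0.083/0.317) = -0.11123
D(P‖Q) = 0.2334 nats.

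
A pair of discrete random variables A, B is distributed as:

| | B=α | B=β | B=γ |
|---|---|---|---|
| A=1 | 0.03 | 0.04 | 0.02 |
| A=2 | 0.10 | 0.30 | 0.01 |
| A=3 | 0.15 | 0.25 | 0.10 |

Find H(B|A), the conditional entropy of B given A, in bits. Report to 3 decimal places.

1.273 bits

Chain rule: H(B|A) = H(A,B) − H(A).
Marginals: p(A) = (0.0900, 0.4100, 0.5000), p(B) = (0.2800, 0.5900, 0.1300).
H(A,B) = 2.6129 bits; H(A) = 1.3400 bits.
H(B|A) = 2.6129 − 1.3400 = 1.273 bits.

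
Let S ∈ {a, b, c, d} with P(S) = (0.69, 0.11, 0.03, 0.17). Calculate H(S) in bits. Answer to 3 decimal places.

1.306 bits

H(S) = −Σ p·log₂ p.
  −(0.69)·log₂(0.69) = 0.3694
  −(0.11)·log₂(0.11) = 0.3503
  −(0.03)·log₂(0.03) = 0.1518
  −(0.17)·log₂(0.17) = 0.4346
Sum: 0.3694 + 0.3503 + 0.1518 + 0.4346 = 1.306 bits.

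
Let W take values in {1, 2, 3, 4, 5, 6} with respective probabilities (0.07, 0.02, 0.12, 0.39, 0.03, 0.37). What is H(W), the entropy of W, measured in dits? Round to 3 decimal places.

0.590 dits

H(W) = −Σ p·log₁₀ p.
  −(0.07)·log₁₀(0.07) = 0.0808
  −(0.02)·log₁₀(0.02) = 0.0340
  −(0.12)·log₁₀(0.12) = 0.1105
  −(0.39)·log₁₀(0.39) = 0.1595
  −(0.03)·log₁₀(0.03) = 0.0457
  −(0.37)·log₁₀(0.37) = 0.1598
Sum: 0.0808 + 0.0340 + 0.1105 + 0.1595 + 0.0457 + 0.1598 = 0.590 dits.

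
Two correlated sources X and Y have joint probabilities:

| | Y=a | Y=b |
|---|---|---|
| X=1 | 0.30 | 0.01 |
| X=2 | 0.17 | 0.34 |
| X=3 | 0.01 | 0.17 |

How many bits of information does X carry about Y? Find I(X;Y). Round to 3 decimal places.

0.411 bits

Marginals: p(X) = (0.3100, 0.5100, 0.1800), p(Y) = (0.4800, 0.5200).
I(X;Y) = Σ p(x,y)·log₂[p(x,y)/(p(x)p(y))].
  (1,a): 0.30·log₂(2.0161) = 0.3035
  (1,b): 0.01·log₂(0.0620) = -0.0401
  (2,a): 0.17·log₂(0.6944) = -0.0894
  (2,b): 0.34·log₂(1.2821) = 0.1219
  (3,a): 0.01·log₂(0.1157) = -0.0311
  (3,b): 0.17·log₂(1.8162) = 0.1464
Sum = 0.411 bits.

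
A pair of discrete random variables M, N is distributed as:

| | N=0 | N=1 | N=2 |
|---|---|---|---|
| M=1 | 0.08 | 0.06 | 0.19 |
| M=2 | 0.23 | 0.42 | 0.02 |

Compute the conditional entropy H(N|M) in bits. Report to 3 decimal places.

1.202 bits

Marginals: p(M) = (0.3300, 0.6700), p(N) = (0.3100, 0.4800, 0.2100).
H(N|M) = Σ p(M) · H(N|M=·).
  M=1: p=0.3300, H(N|M=1) = 1.4014
  M=2: p=0.6700, H(N|M=2) = 1.1031
Weighted sum = 1.202 bits.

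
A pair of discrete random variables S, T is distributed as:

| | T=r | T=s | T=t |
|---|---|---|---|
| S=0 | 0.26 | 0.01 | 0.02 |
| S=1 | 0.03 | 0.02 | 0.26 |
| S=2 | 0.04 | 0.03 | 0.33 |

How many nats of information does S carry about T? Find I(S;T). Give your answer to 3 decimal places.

0.317 nats

Marginals: p(S) = (0.2900, 0.3100, 0.4000), p(T) = (0.3300, 0.0600, 0.6100).
I(S;T) = Σ p(x,y)·ln[p(x,y)/(p(x)p(y))].
  (0,r): 0.26·ln(2.7168) = 0.2599
  (0,s): 0.01·ln(0.5747) = -0.0055
  (0,t): 0.02·ln(0.1131) = -0.0436
  (1,r): 0.03·ln(0.2933) = -0.0368
  (1,s): 0.02·ln(1.0753) = 0.0015
  (1,t): 0.26·ln(1.3749) = 0.0828
  (2,r): 0.04·ln(0.3030) = -0.0478
  (2,s): 0.03·ln(1.2500) = 0.0067
  (2,t): 0.33·ln(1.3525) = 0.0996
Sum = 0.317 nats.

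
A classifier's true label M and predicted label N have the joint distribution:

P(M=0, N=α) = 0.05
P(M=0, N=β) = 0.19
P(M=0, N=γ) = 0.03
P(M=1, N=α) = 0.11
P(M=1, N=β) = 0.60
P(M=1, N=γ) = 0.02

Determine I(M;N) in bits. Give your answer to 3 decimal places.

Marginals: p(M) = (0.2700, 0.7300), p(N) = (0.1600, 0.7900, 0.0500).
I(M;N) = Σ p(x,y)·log₂[p(x,y)/(p(x)p(y))].
  (0,α): 0.05·log₂(1.1574) = 0.0105
  (0,β): 0.19·log₂(0.8908) = -0.0317
  (0,γ): 0.03·log₂(2.2222) = 0.0346
  (1,α): 0.11·log₂(0.9418) = -0.0095
  (1,β): 0.60·log₂(1.0404) = 0.0343
  (1,γ): 0.02·log₂(0.5479) = -0.0174
Sum = 0.021 bits.

0.021 bits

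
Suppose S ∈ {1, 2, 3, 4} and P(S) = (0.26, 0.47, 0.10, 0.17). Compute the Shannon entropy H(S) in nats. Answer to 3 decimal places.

1.237 nats

H(S) = −Σ p·ln p.
  −(0.26)·ln(0.26) = 0.3502
  −(0.47)·ln(0.47) = 0.3549
  −(0.10)·ln(0.10) = 0.2303
  −(0.17)·ln(0.17) = 0.3012
Sum: 0.3502 + 0.3549 + 0.2303 + 0.3012 = 1.237 nats.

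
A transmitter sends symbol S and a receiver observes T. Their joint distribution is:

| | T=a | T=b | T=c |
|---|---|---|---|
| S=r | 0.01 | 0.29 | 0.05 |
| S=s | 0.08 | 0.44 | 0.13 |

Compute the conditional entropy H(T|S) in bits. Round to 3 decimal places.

Chain rule: H(T|S) = H(S,T) − H(S).
Marginals: p(S) = (0.3500, 0.6500), p(T) = (0.0900, 0.7300, 0.1800).
H(S,T) = 1.9957 bits; H(S) = 0.9341 bits.
H(T|S) = 1.9957 − 0.9341 = 1.062 bits.

1.062 bits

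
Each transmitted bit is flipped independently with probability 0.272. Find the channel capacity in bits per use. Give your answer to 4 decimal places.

Binary symmetric channel: C = 1 − h₂(ε) where h₂ is the binary entropy function.
h₂(0.272) = −0.272·log₂0.272 − 0.728·log₂0.728 = 0.8443.
C = 1 − 0.8443 = 0.1557 bits per channel use.

0.1557 bits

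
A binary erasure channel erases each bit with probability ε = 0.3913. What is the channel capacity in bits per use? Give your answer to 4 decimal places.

0.6087 bits

Binary erasure channel: capacity C = 1 − ε.
C = 1 − 0.3913 = 0.6087 bits per channel use.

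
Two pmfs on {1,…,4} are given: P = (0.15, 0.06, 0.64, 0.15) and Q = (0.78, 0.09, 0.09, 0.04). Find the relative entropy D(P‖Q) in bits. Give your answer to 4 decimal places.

1.7054 bits

D(P‖Q) = Σ p·log₂(p/q).
  0.15·log₂(0.15/0.78) = -0.35678
  0.06·log₂(0.06/0.09) = -0.03510
  0.64·log₂(0.64/0.09) = 1.81125
  0.15·log₂(0.15/0.04) = 0.28603
D(P‖Q) = 1.7054 bits.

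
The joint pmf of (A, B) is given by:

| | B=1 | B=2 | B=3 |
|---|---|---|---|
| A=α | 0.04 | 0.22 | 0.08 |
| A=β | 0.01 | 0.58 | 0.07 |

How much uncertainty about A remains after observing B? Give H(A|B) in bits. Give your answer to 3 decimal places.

Chain rule: H(A|B) = H(A,B) − H(B).
Marginals: p(A) = (0.3400, 0.6600), p(B) = (0.0500, 0.8000, 0.1500).
H(A,B) = 1.7486 bits; H(B) = 0.8842 bits.
H(A|B) = 1.7486 − 0.8842 = 0.864 bits.

0.864 bits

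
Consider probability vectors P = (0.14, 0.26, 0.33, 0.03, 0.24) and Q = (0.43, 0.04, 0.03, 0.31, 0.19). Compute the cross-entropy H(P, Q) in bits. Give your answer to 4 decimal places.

3.6730 bits

H(P,Q) = −Σ p·log₂ q.
  −0.14·log₂(0.43) = 0.17046
  −0.26·log₂(0.04) = 1.20740
  −0.33·log₂(0.03) = 1.66943
  −0.03·log₂(0.31) = 0.05069
  −0.24·log₂(0.19) = 0.57502
H(P,Q) = 3.6730 bits.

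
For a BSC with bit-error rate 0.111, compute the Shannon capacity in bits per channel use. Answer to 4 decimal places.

0.4971 bits

Binary symmetric channel: C = 1 − h₂(ε) where h₂ is the binary entropy function.
h₂(0.111) = −0.111·log₂0.111 − 0.889·log₂0.889 = 0.5029.
C = 1 − 0.5029 = 0.4971 bits per channel use.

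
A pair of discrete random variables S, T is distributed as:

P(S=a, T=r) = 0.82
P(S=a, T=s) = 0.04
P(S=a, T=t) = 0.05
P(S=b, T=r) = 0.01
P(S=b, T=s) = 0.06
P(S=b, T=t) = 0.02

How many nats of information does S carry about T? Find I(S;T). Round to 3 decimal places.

Marginals: p(S) = (0.9100, 0.0900), p(T) = (0.8300, 0.1000, 0.0700).
I(S;T) = H(S) + H(T) − H(S,T).
H(S) = 0.3025, H(T) = 0.5711, H(S,T) = 0.7344.
I(S;T) = 0.3025 + 0.5711 − 0.7344 = 0.139 nats.

0.139 nats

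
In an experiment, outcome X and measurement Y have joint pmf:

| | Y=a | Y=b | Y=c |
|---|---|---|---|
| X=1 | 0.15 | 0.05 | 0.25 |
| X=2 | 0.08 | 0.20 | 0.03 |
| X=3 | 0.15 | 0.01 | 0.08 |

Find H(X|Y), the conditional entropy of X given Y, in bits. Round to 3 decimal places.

Chain rule: H(X|Y) = H(X,Y) − H(Y).
Marginals: p(X) = (0.4500, 0.3100, 0.2400), p(Y) = (0.3800, 0.2600, 0.3600).
H(X,Y) = 2.8028 bits; H(Y) = 1.5664 bits.
H(X|Y) = 2.8028 − 1.5664 = 1.236 bits.

1.236 bits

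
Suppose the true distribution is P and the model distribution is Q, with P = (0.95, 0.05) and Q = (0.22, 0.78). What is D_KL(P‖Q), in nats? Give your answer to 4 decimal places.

1.2523 nats

D(P‖Q) = Σ p·ln(p/q).
  0.95·ln(0.95/0.22) = 1.38969
  0.05·ln(0.05/0.78) = -0.13736
D(P‖Q) = 1.2523 nats.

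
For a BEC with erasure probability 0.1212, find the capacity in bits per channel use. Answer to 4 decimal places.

Binary erasure channel: capacity C = 1 − ε.
C = 1 − 0.1212 = 0.8788 bits per channel use.

0.8788 bits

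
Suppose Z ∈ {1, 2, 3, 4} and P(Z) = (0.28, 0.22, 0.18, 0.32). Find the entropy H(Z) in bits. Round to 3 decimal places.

1.966 bits

H(Z) = −Σ p·log₂ p.
  −(0.28)·log₂(0.28) = 0.5142
  −(0.22)·log₂(0.22) = 0.4806
  −(0.18)·log₂(0.18) = 0.4453
  −(0.32)·log₂(0.32) = 0.5260
Sum: 0.5142 + 0.4806 + 0.4453 + 0.5260 = 1.966 bits.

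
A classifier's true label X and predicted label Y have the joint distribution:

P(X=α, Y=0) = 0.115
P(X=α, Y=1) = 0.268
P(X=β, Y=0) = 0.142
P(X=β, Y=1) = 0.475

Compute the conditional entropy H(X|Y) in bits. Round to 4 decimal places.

0.9558 bits

Chain rule: H(X|Y) = H(X,Y) − H(Y).
Marginals: p(X) = (0.3830, 0.6170), p(Y) = (0.2570, 0.7430).
H(X,Y) = 1.7780 bits; H(Y) = 0.8222 bits.
H(X|Y) = 1.7780 − 0.8222 = 0.9558 bits.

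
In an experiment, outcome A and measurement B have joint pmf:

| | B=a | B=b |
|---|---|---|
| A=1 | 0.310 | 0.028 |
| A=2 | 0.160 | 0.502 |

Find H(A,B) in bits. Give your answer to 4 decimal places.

H(A,B) = −Σ p(x,y)·log₂ p(x,y) over all 4 cells.
  cell (1,a): −0.310·log₂0.310 = 0.52379
  cell (1,b): −0.028·log₂0.028 = 0.14444
  cell (2,a): −0.160·log₂0.160 = 0.42302
  cell (2,b): −0.502·log₂0.502 = 0.49911
Sum = 1.5904 bits.

1.5904 bits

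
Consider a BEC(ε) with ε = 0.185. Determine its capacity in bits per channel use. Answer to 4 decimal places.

0.8150 bits

Binary erasure channel: capacity C = 1 − ε.
C = 1 − 0.185 = 0.8150 bits per channel use.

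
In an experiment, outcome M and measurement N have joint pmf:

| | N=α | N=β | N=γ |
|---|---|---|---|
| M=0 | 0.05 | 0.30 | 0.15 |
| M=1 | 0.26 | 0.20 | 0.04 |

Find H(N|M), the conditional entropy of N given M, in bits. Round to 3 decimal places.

1.303 bits

Chain rule: H(N|M) = H(M,N) − H(M).
Marginals: p(M) = (0.5000, 0.5000), p(N) = (0.3100, 0.5000, 0.1900).
H(M,N) = 2.3032 bits; H(M) = 1.0000 bits.
H(N|M) = 2.3032 − 1.0000 = 1.303 bits.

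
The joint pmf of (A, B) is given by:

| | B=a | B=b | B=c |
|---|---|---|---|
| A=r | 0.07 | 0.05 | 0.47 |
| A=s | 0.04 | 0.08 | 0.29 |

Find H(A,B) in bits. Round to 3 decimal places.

H(A,B) = −Σ p(x,y)·log₂ p(x,y) over all 6 cells.
  cell (r,a): −0.07·log₂0.07 = 0.2686
  cell (r,b): −0.05·log₂0.05 = 0.2161
  cell (r,c): −0.47·log₂0.47 = 0.5120
  cell (s,a): −0.04·log₂0.04 = 0.1858
  cell (s,b): −0.08·log₂0.08 = 0.2915
  cell (s,c): −0.29·log₂0.29 = 0.5179
Sum = 1.992 bits.

1.992 bits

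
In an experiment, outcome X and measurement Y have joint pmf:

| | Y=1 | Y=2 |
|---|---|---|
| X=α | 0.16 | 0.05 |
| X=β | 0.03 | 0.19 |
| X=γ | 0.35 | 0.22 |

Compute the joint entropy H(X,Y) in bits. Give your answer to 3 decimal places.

2.257 bits

H(X,Y) = −Σ p(x,y)·log₂ p(x,y) over all 6 cells.
  cell (α,1): −0.16·log₂0.16 = 0.4230
  cell (α,2): −0.05·log₂0.05 = 0.2161
  cell (β,1): −0.03·log₂0.03 = 0.1518
  cell (β,2): −0.19·log₂0.19 = 0.4552
  cell (γ,1): −0.35·log₂0.35 = 0.5301
  cell (γ,2): −0.22·log₂0.22 = 0.4806
Sum = 2.257 bits.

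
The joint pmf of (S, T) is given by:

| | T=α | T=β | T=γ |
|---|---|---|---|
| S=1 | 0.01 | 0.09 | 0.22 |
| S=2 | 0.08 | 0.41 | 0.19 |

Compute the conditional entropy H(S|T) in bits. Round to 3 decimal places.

0.794 bits

Chain rule: H(S|T) = H(S,T) − H(T).
Marginals: p(S) = (0.3200, 0.6800), p(T) = (0.0900, 0.5000, 0.4100).
H(S,T) = 2.1338 bits; H(T) = 1.3400 bits.
H(S|T) = 2.1338 − 1.3400 = 0.794 bits.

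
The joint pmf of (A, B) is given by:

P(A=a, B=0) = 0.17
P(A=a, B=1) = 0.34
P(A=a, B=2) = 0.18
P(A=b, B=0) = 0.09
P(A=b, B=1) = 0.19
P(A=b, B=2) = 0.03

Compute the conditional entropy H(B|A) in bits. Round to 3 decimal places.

1.436 bits

Marginals: p(A) = (0.6900, 0.3100), p(B) = (0.2600, 0.5300, 0.2100).
H(B|A) = Σ p(A) · H(B|A=·).
  A=a: p=0.6900, H(B|A=a) = 1.5068
  A=b: p=0.3100, H(B|A=b) = 1.2769
Weighted sum = 1.436 bits.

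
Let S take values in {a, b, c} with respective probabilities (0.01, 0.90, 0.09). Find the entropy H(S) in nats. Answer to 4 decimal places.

0.3576 nats

H(S) = −Σ p·ln p.
  −(0.01)·ln(0.01) = 0.04605
  −(0.90)·ln(0.90) = 0.09482
  −(0.09)·ln(0.09) = 0.21672
Sum: 0.04605 + 0.09482 + 0.21672 = 0.3576 nats.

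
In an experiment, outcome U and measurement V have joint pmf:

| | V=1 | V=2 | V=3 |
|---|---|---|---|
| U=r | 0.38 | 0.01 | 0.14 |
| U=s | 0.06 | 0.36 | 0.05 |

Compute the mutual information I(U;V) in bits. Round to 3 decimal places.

0.520 bits

Marginals: p(U) = (0.5300, 0.4700), p(V) = (0.4400, 0.3700, 0.1900).
I(U;V) = H(U) + H(V) − H(U,V).
H(U) = 0.9974, H(V) = 1.5071, H(U,V) = 1.9842.
I(U;V) = 0.9974 + 1.5071 − 1.9842 = 0.520 bits.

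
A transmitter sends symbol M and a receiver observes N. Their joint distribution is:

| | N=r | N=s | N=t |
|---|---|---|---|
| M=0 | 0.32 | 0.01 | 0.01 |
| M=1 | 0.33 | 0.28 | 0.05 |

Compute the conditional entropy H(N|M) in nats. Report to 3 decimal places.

0.688 nats

Marginals: p(M) = (0.3400, 0.6600), p(N) = (0.6500, 0.2900, 0.0600).
H(N|M) = Σ p(M) · H(N|M=·).
  M=0: p=0.3400, H(N|M=0) = 0.2645
  M=1: p=0.6600, H(N|M=1) = 0.9058
Weighted sum = 0.688 nats.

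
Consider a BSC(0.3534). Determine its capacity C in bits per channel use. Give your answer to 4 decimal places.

Binary symmetric channel: C = 1 − h₂(ε) where h₂ is the binary entropy function.
h₂(0.3534) = −0.3534·log₂0.3534 − 0.6466·log₂0.6466 = 0.9371.
C = 1 − 0.9371 = 0.0629 bits per channel use.

0.0629 bits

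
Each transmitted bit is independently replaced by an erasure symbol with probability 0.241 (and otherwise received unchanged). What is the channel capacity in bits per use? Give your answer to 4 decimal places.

Binary erasure channel: capacity C = 1 − ε.
C = 1 − 0.241 = 0.7590 bits per channel use.

0.7590 bits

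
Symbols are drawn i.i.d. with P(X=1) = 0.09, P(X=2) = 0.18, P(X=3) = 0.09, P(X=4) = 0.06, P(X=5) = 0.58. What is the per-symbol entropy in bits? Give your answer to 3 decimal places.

1.770 bits

H(X) = −Σ p·log₂ p.
  −(0.09)·log₂(0.09) = 0.3127
  −(0.18)·log₂(0.18) = 0.4453
  −(0.09)·log₂(0.09) = 0.3127
  −(0.06)·log₂(0.06) = 0.2435
  −(0.58)·log₂(0.58) = 0.4558
Sum: 0.3127 + 0.4453 + 0.3127 + 0.2435 + 0.4558 = 1.770 bits.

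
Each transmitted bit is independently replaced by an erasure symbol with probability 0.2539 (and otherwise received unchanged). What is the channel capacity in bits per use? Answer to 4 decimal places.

Binary erasure channel: capacity C = 1 − ε.
C = 1 − 0.2539 = 0.7461 bits per channel use.

0.7461 bits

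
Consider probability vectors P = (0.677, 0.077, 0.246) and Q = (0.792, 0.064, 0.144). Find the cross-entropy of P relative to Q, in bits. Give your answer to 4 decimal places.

1.2209 bits

H(P,Q) = −Σ p·log₂ q.
  −0.677·log₂(0.792) = 0.22776
  −0.077·log₂(0.064) = 0.30537
  −0.246·log₂(0.144) = 0.68778
H(P,Q) = 1.2209 bits.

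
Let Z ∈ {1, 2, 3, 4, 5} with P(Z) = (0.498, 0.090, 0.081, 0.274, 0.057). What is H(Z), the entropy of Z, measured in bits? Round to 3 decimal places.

1.855 bits

H(Z) = −Σ p·log₂ p.
  −(0.498)·log₂(0.498) = 0.5009
  −(0.090)·log₂(0.090) = 0.3127
  −(0.081)·log₂(0.081) = 0.2937
  −(0.274)·log₂(0.274) = 0.5118
  −(0.057)·log₂(0.057) = 0.2356
Sum: 0.5009 + 0.3127 + 0.2937 + 0.5118 + 0.2356 = 1.855 bits.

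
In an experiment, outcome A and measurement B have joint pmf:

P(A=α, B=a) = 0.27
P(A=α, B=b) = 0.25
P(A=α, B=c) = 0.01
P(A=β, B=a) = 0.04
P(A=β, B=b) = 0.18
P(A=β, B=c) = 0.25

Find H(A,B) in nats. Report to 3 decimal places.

H(A,B) = −Σ p(x,y)·ln p(x,y) over all 6 cells.
  cell (α,a): −0.27·ln0.27 = 0.3535
  cell (α,b): −0.25·ln0.25 = 0.3466
  cell (α,c): −0.01·ln0.01 = 0.0461
  cell (β,a): −0.04·ln0.04 = 0.1288
  cell (β,b): −0.18·ln0.18 = 0.3087
  cell (β,c): −0.25·ln0.25 = 0.3466
Sum = 1.530 nats.

1.530 nats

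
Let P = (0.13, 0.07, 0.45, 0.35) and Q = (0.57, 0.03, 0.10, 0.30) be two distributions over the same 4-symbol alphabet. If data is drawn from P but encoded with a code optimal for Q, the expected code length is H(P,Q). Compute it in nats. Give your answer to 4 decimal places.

H(P,Q) = −Σ p·ln q.
  −0.13·ln(0.57) = 0.07308
  −0.07·ln(0.03) = 0.24546
  −0.45·ln(0.10) = 1.03616
  −0.35·ln(0.30) = 0.42139
H(P,Q) = 1.7761 nats.

1.7761 nats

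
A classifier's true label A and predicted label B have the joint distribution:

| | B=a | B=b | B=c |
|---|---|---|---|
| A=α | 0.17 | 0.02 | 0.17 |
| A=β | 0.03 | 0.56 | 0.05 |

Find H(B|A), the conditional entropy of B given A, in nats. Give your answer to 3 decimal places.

Chain rule: H(B|A) = H(A,B) − H(A).
Marginals: p(A) = (0.3600, 0.6400), p(B) = (0.2000, 0.5800, 0.2200).
H(A,B) = 1.2604 nats; H(A) = 0.6534 nats.
H(B|A) = 1.2604 − 0.6534 = 0.607 nats.

0.607 nats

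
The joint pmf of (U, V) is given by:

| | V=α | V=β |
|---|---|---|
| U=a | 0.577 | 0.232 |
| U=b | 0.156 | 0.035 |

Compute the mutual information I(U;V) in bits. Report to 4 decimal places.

Marginals: p(U) = (0.8090, 0.1910), p(V) = (0.7330, 0.2670).
I(U;V) = Σ p(x,y)·log₂[p(x,y)/(p(x)p(y))].
  (a,α): 0.577·log₂(0.9730) = -0.02276
  (a,β): 0.232·log₂(1.0741) = 0.02391
  (b,α): 0.156·log₂(1.1143) = 0.02435
  (b,β): 0.035·log₂(0.6863) = -0.01901
Sum = 0.0065 bits.

0.0065 bits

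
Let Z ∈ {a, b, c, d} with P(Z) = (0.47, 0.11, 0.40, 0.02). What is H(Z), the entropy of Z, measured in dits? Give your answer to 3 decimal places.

0.453 dits

H(Z) = −Σ p·log₁₀ p.
  −(0.47)·log₁₀(0.47) = 0.1541
  −(0.11)·log₁₀(0.11) = 0.1054
  −(0.40)·log₁₀(0.40) = 0.1592
  −(0.02)·log₁₀(0.02) = 0.0340
Sum: 0.1541 + 0.1054 + 0.1592 + 0.0340 = 0.453 dits.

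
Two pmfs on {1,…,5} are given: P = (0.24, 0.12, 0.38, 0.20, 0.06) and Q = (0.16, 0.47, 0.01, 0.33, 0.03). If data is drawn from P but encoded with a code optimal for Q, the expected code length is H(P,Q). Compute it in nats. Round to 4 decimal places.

2.7125 nats

H(P,Q) = −Σ p·ln q.
  −0.24·ln(0.16) = 0.43982
  −0.12·ln(0.47) = 0.09060
  −0.38·ln(0.01) = 1.74996
  −0.20·ln(0.33) = 0.22173
  −0.06·ln(0.03) = 0.21039
H(P,Q) = 2.7125 nats.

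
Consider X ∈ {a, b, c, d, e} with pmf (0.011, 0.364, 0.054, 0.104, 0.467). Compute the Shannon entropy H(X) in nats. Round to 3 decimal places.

1.166 nats

H(X) = −Σ p·ln p.
  −(0.011)·ln(0.011) = 0.0496
  −(0.364)·ln(0.364) = 0.3679
  −(0.054)·ln(0.054) = 0.1576
  −(0.104)·ln(0.104) = 0.2354
  −(0.467)·ln(0.467) = 0.3556
Sum: 0.0496 + 0.3679 + 0.1576 + 0.2354 + 0.3556 = 1.166 nats.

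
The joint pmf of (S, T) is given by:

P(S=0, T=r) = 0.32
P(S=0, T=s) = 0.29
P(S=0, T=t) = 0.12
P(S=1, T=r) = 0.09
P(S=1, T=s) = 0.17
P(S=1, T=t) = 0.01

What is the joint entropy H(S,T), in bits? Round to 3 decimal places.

H(S,T) = −Σ p(x,y)·log₂ p(x,y) over all 6 cells.
  cell (0,r): −0.32·log₂0.32 = 0.5260
  cell (0,s): −0.29·log₂0.29 = 0.5179
  cell (0,t): −0.12·log₂0.12 = 0.3671
  cell (1,r): −0.09·log₂0.09 = 0.3127
  cell (1,s): −0.17·log₂0.17 = 0.4346
  cell (1,t): −0.01·log₂0.01 = 0.0664
Sum = 2.225 bits.

2.225 bits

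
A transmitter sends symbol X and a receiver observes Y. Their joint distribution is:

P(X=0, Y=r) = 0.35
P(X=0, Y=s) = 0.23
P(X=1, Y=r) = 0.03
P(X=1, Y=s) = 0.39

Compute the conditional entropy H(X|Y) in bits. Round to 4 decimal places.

0.7413 bits

Marginals: p(X) = (0.5800, 0.4200), p(Y) = (0.3800, 0.6200).
H(X|Y) = Σ p(Y) · H(X|Y=·).
  Y=r: p=0.3800, H(X|Y=r) = 0.3985
  Y=s: p=0.6200, H(X|Y=s) = 0.9514
Weighted sum = 0.7413 bits.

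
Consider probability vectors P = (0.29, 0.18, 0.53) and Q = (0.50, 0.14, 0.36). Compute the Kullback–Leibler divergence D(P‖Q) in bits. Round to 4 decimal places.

D(P‖Q) = Σ p·log₂(p/q).
  0.29·log₂(0.29/0.50) = -0.22790
  0.18·log₂(0.18/0.14) = 0.06526
  0.53·log₂(0.53/0.36) = 0.29574
D(P‖Q) = 0.1331 bits.

0.1331 bits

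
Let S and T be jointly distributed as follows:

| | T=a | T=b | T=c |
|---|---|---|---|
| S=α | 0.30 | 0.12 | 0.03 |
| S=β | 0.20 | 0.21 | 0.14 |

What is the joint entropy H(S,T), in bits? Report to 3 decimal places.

2.374 bits

H(S,T) = −Σ p(x,y)·log₂ p(x,y) over all 6 cells.
  cell (α,a): −0.30·log₂0.30 = 0.5211
  cell (α,b): −0.12·log₂0.12 = 0.3671
  cell (α,c): −0.03·log₂0.03 = 0.1518
  cell (β,a): −0.20·log₂0.20 = 0.4644
  cell (β,b): −0.21·log₂0.21 = 0.4728
  cell (β,c): −0.14·log₂0.14 = 0.3971
Sum = 2.374 bits.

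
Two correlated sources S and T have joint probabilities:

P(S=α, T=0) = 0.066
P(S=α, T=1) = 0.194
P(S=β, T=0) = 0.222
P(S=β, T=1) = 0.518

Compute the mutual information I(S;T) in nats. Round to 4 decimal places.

0.0010 nats

Marginals: p(S) = (0.2600, 0.7400), p(T) = (0.2880, 0.7120).
I(S;T) = Σ p(x,y)·ln[p(x,y)/(p(x)p(y))].
  (α,0): 0.066·ln(0.8814) = -0.00833
  (α,1): 0.194·ln(1.0480) = 0.00909
  (β,0): 0.222·ln(1.0417) = 0.00906
  (β,1): 0.518·ln(0.9831) = -0.00880
Sum = 0.0010 nats.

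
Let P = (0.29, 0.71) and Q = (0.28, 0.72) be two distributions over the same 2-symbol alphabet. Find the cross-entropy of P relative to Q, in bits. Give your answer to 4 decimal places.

H(P,Q) = −Σ p·log₂ q.
  −0.29·log₂(0.28) = 0.53259
  −0.71·log₂(0.72) = 0.33649
H(P,Q) = 0.8691 bits.

0.8691 bits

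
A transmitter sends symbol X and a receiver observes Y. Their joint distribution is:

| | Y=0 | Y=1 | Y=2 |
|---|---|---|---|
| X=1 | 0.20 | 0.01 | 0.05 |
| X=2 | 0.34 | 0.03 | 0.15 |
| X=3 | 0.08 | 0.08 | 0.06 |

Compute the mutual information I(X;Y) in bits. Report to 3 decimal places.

0.111 bits

Marginals: p(X) = (0.2600, 0.5200, 0.2200), p(Y) = (0.6200, 0.1200, 0.2600).
I(X;Y) = Σ p(x,y)·log₂[p(x,y)/(p(x)p(y))].
  (1,0): 0.20·log₂(1.2407) = 0.0622
  (1,1): 0.01·log₂(0.3205) = -0.0164
  (1,2): 0.05·log₂(0.7396) = -0.0218
  (2,0): 0.34·log₂(1.0546) = 0.0261
  (2,1): 0.03·log₂(0.4808) = -0.0317
  (2,2): 0.15·log₂(1.1095) = 0.0225
  (3,0): 0.08·log₂(0.5865) = -0.0616
  (3,1): 0.08·log₂(3.0303) = 0.1280
  (3,2): 0.06·log₂(1.0490) = 0.0041
Sum = 0.111 bits.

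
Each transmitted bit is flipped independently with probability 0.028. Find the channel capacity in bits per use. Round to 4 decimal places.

Binary symmetric channel: C = 1 − h₂(ε) where h₂ is the binary entropy function.
h₂(0.028) = −0.028·log₂0.028 − 0.972·log₂0.972 = 0.1843.
C = 1 − 0.1843 = 0.8157 bits per channel use.

0.8157 bits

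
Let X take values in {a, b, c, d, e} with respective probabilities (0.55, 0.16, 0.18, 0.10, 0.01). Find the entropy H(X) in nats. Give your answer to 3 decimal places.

1.207 nats

H(X) = −Σ p·ln p.
  −(0.55)·ln(0.55) = 0.3288
  −(0.16)·ln(0.16) = 0.2932
  −(0.18)·ln(0.18) = 0.3087
  −(0.10)·ln(0.10) = 0.2303
  −(0.01)·ln(0.01) = 0.0461
Sum: 0.3288 + 0.2932 + 0.3087 + 0.2303 + 0.0461 = 1.207 nats.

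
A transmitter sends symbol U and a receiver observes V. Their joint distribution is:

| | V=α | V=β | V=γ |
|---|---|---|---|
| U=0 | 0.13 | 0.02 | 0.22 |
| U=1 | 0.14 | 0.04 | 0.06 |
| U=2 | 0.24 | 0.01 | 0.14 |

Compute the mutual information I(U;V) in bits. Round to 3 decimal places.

Marginals: p(U) = (0.3700, 0.2400, 0.3900), p(V) = (0.5100, 0.0700, 0.4200).
I(U;V) = Σ p(x,y)·log₂[p(x,y)/(p(x)p(y))].
  (0,α): 0.13·log₂(0.6889) = -0.0699
  (0,β): 0.02·log₂(0.7722) = -0.0075
  (0,γ): 0.22·log₂(1.4157) = 0.1103
  (1,α): 0.14·log₂(1.1438) = 0.0271
  (1,β): 0.04·log₂(2.3810) = 0.0501
  (1,γ): 0.06·log₂(0.5952) = -0.0449
  (2,α): 0.24·log₂(1.2066) = 0.0650
  (2,β): 0.01·log₂(0.3663) = -0.0145
  (2,γ): 0.14·log₂(0.8547) = -0.0317
Sum = 0.084 bits.

0.084 bits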